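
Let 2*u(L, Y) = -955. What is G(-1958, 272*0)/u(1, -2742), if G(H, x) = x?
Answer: 0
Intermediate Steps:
u(L, Y) = -955/2 (u(L, Y) = (½)*(-955) = -955/2)
G(-1958, 272*0)/u(1, -2742) = (272*0)/(-955/2) = 0*(-2/955) = 0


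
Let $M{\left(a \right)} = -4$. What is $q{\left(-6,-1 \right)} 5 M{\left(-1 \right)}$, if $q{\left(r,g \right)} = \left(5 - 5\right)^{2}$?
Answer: $0$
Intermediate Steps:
$q{\left(r,g \right)} = 0$ ($q{\left(r,g \right)} = 0^{2} = 0$)
$q{\left(-6,-1 \right)} 5 M{\left(-1 \right)} = 0 \cdot 5 \left(-4\right) = 0 \left(-4\right) = 0$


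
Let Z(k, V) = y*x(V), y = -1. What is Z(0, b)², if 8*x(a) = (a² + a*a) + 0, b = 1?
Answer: 1/16 ≈ 0.062500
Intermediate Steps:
x(a) = a²/4 (x(a) = ((a² + a*a) + 0)/8 = ((a² + a²) + 0)/8 = (2*a² + 0)/8 = (2*a²)/8 = a²/4)
Z(k, V) = -V²/4
Z(0, b)² = (-¼*1²)² = (-¼*1)² = (-¼)² = 1/16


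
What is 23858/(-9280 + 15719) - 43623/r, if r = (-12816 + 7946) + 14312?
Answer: -55621261/60797038 ≈ -0.91487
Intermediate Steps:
r = 9442 (r = -4870 + 14312 = 9442)
23858/(-9280 + 15719) - 43623/r = 23858/(-9280 + 15719) - 43623/9442 = 23858/6439 - 43623*1/9442 = 23858*(1/6439) - 43623/9442 = 23858/6439 - 43623/9442 = -55621261/60797038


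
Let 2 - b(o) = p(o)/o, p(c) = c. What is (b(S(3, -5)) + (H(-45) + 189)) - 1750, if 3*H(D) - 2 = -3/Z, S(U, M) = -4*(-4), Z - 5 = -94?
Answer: -416339/267 ≈ -1559.3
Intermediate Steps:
Z = -89 (Z = 5 - 94 = -89)
S(U, M) = 16
H(D) = 181/267 (H(D) = ⅔ + (-3/(-89))/3 = ⅔ + (-3*(-1/89))/3 = ⅔ + (⅓)*(3/89) = ⅔ + 1/89 = 181/267)
b(o) = 1 (b(o) = 2 - o/o = 2 - 1*1 = 2 - 1 = 1)
(b(S(3, -5)) + (H(-45) + 189)) - 1750 = (1 + (181/267 + 189)) - 1750 = (1 + 50644/267) - 1750 = 50911/267 - 1750 = -416339/267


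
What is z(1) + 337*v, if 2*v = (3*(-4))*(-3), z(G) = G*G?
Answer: 6067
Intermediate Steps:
z(G) = G**2
v = 18 (v = ((3*(-4))*(-3))/2 = (-12*(-3))/2 = (1/2)*36 = 18)
z(1) + 337*v = 1**2 + 337*18 = 1 + 6066 = 6067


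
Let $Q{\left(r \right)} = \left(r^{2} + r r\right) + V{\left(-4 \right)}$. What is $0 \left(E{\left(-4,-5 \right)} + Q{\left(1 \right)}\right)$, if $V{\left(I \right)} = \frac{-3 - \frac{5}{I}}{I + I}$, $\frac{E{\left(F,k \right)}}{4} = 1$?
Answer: $0$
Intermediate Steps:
$E{\left(F,k \right)} = 4$ ($E{\left(F,k \right)} = 4 \cdot 1 = 4$)
$V{\left(I \right)} = \frac{-3 - \frac{5}{I}}{2 I}$
$Q{\left(r \right)} = \frac{7}{32} + 2 r^{2}$ ($Q{\left(r \right)} = \left(r^{2} + r r\right) + \frac{-5 - -12}{2 \cdot 16} = \left(r^{2} + r^{2}\right) + \frac{1}{2} \cdot \frac{1}{16} \left(-5 + 12\right) = 2 r^{2} + \frac{1}{2} \cdot \frac{1}{16} \cdot 7 = 2 r^{2} + \frac{7}{32} = \frac{7}{32} + 2 r^{2}$)
$0 \left(E{\left(-4,-5 \right)} + Q{\left(1 \right)}\right) = 0 \left(4 + \left(\frac{7}{32} + 2 \cdot 1^{2}\right)\right) = 0 \left(4 + \left(\frac{7}{32} + 2 \cdot 1\right)\right) = 0 \left(4 + \left(\frac{7}{32} + 2\right)\right) = 0 \left(4 + \frac{71}{32}\right) = 0 \cdot \frac{199}{32} = 0$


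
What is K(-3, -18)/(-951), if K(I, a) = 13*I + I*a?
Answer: -5/317 ≈ -0.015773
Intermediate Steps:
K(-3, -18)/(-951) = -3*(13 - 18)/(-951) = -3*(-5)*(-1/951) = 15*(-1/951) = -5/317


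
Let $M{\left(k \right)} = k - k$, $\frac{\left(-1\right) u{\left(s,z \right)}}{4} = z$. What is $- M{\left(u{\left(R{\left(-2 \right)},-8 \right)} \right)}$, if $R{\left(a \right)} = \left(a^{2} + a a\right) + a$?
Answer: $0$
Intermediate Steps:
$R{\left(a \right)} = a + 2 a^{2}$ ($R{\left(a \right)} = \left(a^{2} + a^{2}\right) + a = 2 a^{2} + a = a + 2 a^{2}$)
$u{\left(s,z \right)} = - 4 z$
$M{\left(k \right)} = 0$
$- M{\left(u{\left(R{\left(-2 \right)},-8 \right)} \right)} = \left(-1\right) 0 = 0$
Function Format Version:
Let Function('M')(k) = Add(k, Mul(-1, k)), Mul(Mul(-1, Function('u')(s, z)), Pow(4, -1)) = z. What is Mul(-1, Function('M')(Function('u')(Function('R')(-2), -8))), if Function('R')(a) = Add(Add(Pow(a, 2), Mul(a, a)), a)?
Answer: 0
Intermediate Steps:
Function('R')(a) = Add(a, Mul(2, Pow(a, 2))) (Function('R')(a) = Add(Add(Pow(a, 2), Pow(a, 2)), a) = Add(Mul(2, Pow(a, 2)), a) = Add(a, Mul(2, Pow(a, 2))))
Function('u')(s, z) = Mul(-4, z)
Function('M')(k) = 0
Mul(-1, Function('M')(Function('u')(Function('R')(-2), -8))) = Mul(-1, 0) = 0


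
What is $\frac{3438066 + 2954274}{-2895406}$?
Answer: $- \frac{188010}{85159} \approx -2.2078$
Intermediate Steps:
$\frac{3438066 + 2954274}{-2895406} = 6392340 \left(- \frac{1}{2895406}\right) = - \frac{188010}{85159}$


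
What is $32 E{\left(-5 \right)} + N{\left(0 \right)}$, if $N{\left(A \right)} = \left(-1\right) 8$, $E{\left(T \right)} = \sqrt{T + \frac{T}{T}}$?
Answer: $-8 + 64 i \approx -8.0 + 64.0 i$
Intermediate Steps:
$E{\left(T \right)} = \sqrt{1 + T}$ ($E{\left(T \right)} = \sqrt{T + 1} = \sqrt{1 + T}$)
$N{\left(A \right)} = -8$
$32 E{\left(-5 \right)} + N{\left(0 \right)} = 32 \sqrt{1 - 5} - 8 = 32 \sqrt{-4} - 8 = 32 \cdot 2 i - 8 = 64 i - 8 = -8 + 64 i$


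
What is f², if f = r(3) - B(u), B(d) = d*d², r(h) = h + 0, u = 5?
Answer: 14884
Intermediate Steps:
r(h) = h
B(d) = d³
f = -122 (f = 3 - 1*5³ = 3 - 1*125 = 3 - 125 = -122)
f² = (-122)² = 14884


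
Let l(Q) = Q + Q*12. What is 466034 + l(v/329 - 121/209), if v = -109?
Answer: 2913104564/6251 ≈ 4.6602e+5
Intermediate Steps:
l(Q) = 13*Q (l(Q) = Q + 12*Q = 13*Q)
466034 + l(v/329 - 121/209) = 466034 + 13*(-109/329 - 121/209) = 466034 + 13*(-109*1/329 - 121*1/209) = 466034 + 13*(-109/329 - 11/19) = 466034 + 13*(-5690/6251) = 466034 - 73970/6251 = 2913104564/6251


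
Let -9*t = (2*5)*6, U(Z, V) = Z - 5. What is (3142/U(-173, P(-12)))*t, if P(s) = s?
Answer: 31420/267 ≈ 117.68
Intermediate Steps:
U(Z, V) = -5 + Z
t = -20/3 (t = -2*5*6/9 = -10*6/9 = -⅑*60 = -20/3 ≈ -6.6667)
(3142/U(-173, P(-12)))*t = (3142/(-5 - 173))*(-20/3) = (3142/(-178))*(-20/3) = (3142*(-1/178))*(-20/3) = -1571/89*(-20/3) = 31420/267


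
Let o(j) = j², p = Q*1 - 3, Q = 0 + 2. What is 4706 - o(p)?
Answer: 4705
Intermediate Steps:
Q = 2
p = -1 (p = 2*1 - 3 = 2 - 3 = -1)
4706 - o(p) = 4706 - 1*(-1)² = 4706 - 1*1 = 4706 - 1 = 4705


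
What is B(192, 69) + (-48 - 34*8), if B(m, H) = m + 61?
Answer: -67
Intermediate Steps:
B(m, H) = 61 + m
B(192, 69) + (-48 - 34*8) = (61 + 192) + (-48 - 34*8) = 253 + (-48 - 272) = 253 - 320 = -67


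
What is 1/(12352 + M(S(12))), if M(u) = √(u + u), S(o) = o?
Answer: 1544/19071485 - √6/76285940 ≈ 8.0926e-5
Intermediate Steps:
M(u) = √2*√u (M(u) = √(2*u) = √2*√u)
1/(12352 + M(S(12))) = 1/(12352 + √2*√12) = 1/(12352 + √2*(2*√3)) = 1/(12352 + 2*√6)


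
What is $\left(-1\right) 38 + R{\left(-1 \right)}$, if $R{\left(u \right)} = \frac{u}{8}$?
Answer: $- \frac{305}{8} \approx -38.125$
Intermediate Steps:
$R{\left(u \right)} = \frac{u}{8}$ ($R{\left(u \right)} = u \frac{1}{8} = \frac{u}{8}$)
$\left(-1\right) 38 + R{\left(-1 \right)} = \left(-1\right) 38 + \frac{1}{8} \left(-1\right) = -38 - \frac{1}{8} = - \frac{305}{8}$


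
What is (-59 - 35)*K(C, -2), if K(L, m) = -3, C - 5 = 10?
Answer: 282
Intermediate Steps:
C = 15 (C = 5 + 10 = 15)
(-59 - 35)*K(C, -2) = (-59 - 35)*(-3) = -94*(-3) = 282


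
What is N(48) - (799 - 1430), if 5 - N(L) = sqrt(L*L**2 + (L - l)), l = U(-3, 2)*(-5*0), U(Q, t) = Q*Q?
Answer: 636 - 4*sqrt(6915) ≈ 303.37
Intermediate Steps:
U(Q, t) = Q**2
l = 0 (l = (-3)**2*(-5*0) = 9*0 = 0)
N(L) = 5 - sqrt(L + L**3) (N(L) = 5 - sqrt(L*L**2 + (L - 1*0)) = 5 - sqrt(L**3 + (L + 0)) = 5 - sqrt(L**3 + L) = 5 - sqrt(L + L**3))
N(48) - (799 - 1430) = (5 - sqrt(48 + 48**3)) - (799 - 1430) = (5 - sqrt(48 + 110592)) - 1*(-631) = (5 - sqrt(110640)) + 631 = (5 - 4*sqrt(6915)) + 631 = 636 - 4*sqrt(6915)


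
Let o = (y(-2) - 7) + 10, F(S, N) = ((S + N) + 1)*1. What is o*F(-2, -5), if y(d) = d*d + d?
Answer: -30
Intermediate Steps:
y(d) = d + d**2 (y(d) = d**2 + d = d + d**2)
F(S, N) = 1 + N + S (F(S, N) = ((N + S) + 1)*1 = (1 + N + S)*1 = 1 + N + S)
o = 5 (o = (-2*(1 - 2) - 7) + 10 = (-2*(-1) - 7) + 10 = (2 - 7) + 10 = -5 + 10 = 5)
o*F(-2, -5) = 5*(1 - 5 - 2) = 5*(-6) = -30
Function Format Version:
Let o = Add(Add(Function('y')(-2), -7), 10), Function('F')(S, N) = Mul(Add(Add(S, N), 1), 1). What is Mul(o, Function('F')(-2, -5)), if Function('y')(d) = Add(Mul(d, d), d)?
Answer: -30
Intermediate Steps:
Function('y')(d) = Add(d, Pow(d, 2)) (Function('y')(d) = Add(Pow(d, 2), d) = Add(d, Pow(d, 2)))
Function('F')(S, N) = Add(1, N, S) (Function('F')(S, N) = Mul(Add(Add(N, S), 1), 1) = Mul(Add(1, N, S), 1) = Add(1, N, S))
o = 5 (o = Add(Add(Mul(-2, Add(1, -2)), -7), 10) = Add(Add(Mul(-2, -1), -7), 10) = Add(Add(2, -7), 10) = Add(-5, 10) = 5)
Mul(o, Function('F')(-2, -5)) = Mul(5, Add(1, -5, -2)) = Mul(5, -6) = -30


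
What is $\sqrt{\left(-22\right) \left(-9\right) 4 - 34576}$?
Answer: $2 i \sqrt{8446} \approx 183.8 i$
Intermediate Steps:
$\sqrt{\left(-22\right) \left(-9\right) 4 - 34576} = \sqrt{198 \cdot 4 - 34576} = \sqrt{792 - 34576} = \sqrt{-33784} = 2 i \sqrt{8446}$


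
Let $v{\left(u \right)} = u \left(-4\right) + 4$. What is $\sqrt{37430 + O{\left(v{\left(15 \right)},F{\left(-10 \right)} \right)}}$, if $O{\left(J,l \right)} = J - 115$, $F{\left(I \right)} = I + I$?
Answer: $\sqrt{37259} \approx 193.03$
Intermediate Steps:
$F{\left(I \right)} = 2 I$
$v{\left(u \right)} = 4 - 4 u$ ($v{\left(u \right)} = - 4 u + 4 = 4 - 4 u$)
$O{\left(J,l \right)} = -115 + J$
$\sqrt{37430 + O{\left(v{\left(15 \right)},F{\left(-10 \right)} \right)}} = \sqrt{37430 + \left(-115 + \left(4 - 60\right)\right)} = \sqrt{37430 - 171} = \sqrt{37259}$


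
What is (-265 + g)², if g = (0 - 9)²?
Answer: 33856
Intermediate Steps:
g = 81 (g = (-9)² = 81)
(-265 + g)² = (-265 + 81)² = (-184)² = 33856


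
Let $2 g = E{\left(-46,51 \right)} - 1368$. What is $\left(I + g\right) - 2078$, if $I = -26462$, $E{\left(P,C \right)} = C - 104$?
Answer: $- \frac{58501}{2} \approx -29251.0$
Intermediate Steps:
$E{\left(P,C \right)} = -104 + C$
$g = - \frac{1421}{2}$ ($g = \frac{\left(-104 + 51\right) - 1368}{2} = \frac{-53 - 1368}{2} = \frac{1}{2} \left(-1421\right) = - \frac{1421}{2} \approx -710.5$)
$\left(I + g\right) - 2078 = \left(-26462 - \frac{1421}{2}\right) - 2078 = - \frac{54345}{2} + \left(\left(2610 - 3739\right) - 949\right) = - \frac{54345}{2} - 2078 = - \frac{58501}{2}$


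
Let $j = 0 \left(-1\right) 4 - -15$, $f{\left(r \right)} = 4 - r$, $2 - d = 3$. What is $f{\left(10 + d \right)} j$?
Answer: $-75$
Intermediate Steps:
$d = -1$ ($d = 2 - 3 = -1$)
$j = 15$ ($j = 0 \cdot 4 + 15 = 0 + 15 = 15$)
$f{\left(10 + d \right)} j = \left(4 - \left(10 - 1\right)\right) 15 = \left(4 - 9\right) 15 = \left(-5\right) 15 = -75$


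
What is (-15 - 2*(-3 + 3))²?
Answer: 225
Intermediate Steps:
(-15 - 2*(-3 + 3))² = (-15 - 2*0)² = (-15 + 0)² = (-15)² = 225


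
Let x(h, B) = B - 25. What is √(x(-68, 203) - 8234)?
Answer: 2*I*√2014 ≈ 89.755*I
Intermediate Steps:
x(h, B) = -25 + B
√(x(-68, 203) - 8234) = √((-25 + 203) - 8234) = √(178 - 8234) = √(-8056) = 2*I*√2014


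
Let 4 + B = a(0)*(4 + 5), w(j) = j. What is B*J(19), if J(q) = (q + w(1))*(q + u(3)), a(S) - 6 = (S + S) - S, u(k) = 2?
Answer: 21000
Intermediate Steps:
a(S) = 6 + S (a(S) = 6 + ((S + S) - S) = 6 + (2*S - S) = 6 + S)
J(q) = (1 + q)*(2 + q) (J(q) = (q + 1)*(q + 2) = (1 + q)*(2 + q))
B = 50 (B = -4 + (6 + 0)*(4 + 5) = -4 + 6*9 = -4 + 54 = 50)
B*J(19) = 50*(2 + 19² + 3*19) = 50*(2 + 361 + 57) = 50*420 = 21000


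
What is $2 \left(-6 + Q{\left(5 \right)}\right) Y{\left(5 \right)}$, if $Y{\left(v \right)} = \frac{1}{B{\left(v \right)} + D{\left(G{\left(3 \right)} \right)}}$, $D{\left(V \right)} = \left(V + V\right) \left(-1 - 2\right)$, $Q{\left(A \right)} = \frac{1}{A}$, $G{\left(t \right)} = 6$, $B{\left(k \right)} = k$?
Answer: $\frac{58}{155} \approx 0.37419$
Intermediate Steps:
$D{\left(V \right)} = - 6 V$ ($D{\left(V \right)} = 2 V \left(-3\right) = - 6 V$)
$Y{\left(v \right)} = \frac{1}{-36 + v}$ ($Y{\left(v \right)} = \frac{1}{v - 36} = \frac{1}{-36 + v}$)
$2 \left(-6 + Q{\left(5 \right)}\right) Y{\left(5 \right)} = \frac{2 \left(-6 + \frac{1}{5}\right)}{-36 + 5} = \frac{2 \left(-6 + \frac{1}{5}\right)}{-31} = 2 \left(- \frac{29}{5}\right) \left(- \frac{1}{31}\right) = \left(- \frac{58}{5}\right) \left(- \frac{1}{31}\right) = \frac{58}{155}$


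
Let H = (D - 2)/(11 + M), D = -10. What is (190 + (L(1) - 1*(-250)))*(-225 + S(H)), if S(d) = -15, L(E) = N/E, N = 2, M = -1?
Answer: -106080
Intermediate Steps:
H = -6/5 (H = (-10 - 2)/(11 - 1) = -12/10 = -12*⅒ = -6/5 ≈ -1.2000)
L(E) = 2/E
(190 + (L(1) - 1*(-250)))*(-225 + S(H)) = (190 + (2/1 - 1*(-250)))*(-225 - 15) = (190 + (2*1 + 250))*(-240) = (190 + (2 + 250))*(-240) = (190 + 252)*(-240) = 442*(-240) = -106080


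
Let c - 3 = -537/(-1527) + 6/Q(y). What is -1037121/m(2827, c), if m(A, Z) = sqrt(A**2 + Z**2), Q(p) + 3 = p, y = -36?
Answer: -6862629657*sqrt(349924573520681)/349924573520681 ≈ -366.86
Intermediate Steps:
Q(p) = -3 + p
c = 21160/6617 (c = 3 + (-537/(-1527) + 6/(-3 - 36)) = 3 + (-537*(-1/1527) + 6/(-39)) = 3 + (179/509 + 6*(-1/39)) = 3 + (179/509 - 2/13) = 3 + 1309/6617 = 21160/6617 ≈ 3.1978)
-1037121/m(2827, c) = -1037121/sqrt(2827**2 + (21160/6617)**2) = -1037121/sqrt(7991929 + 447745600/43784689) = -1037121*6617*sqrt(349924573520681)/349924573520681 = -6862629657*sqrt(349924573520681)/349924573520681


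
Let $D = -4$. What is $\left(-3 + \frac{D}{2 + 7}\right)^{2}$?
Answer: $\frac{961}{81} \approx 11.864$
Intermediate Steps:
$\left(-3 + \frac{D}{2 + 7}\right)^{2} = \left(-3 - \frac{4}{2 + 7}\right)^{2} = \left(-3 - \frac{4}{9}\right)^{2} = \left(- \frac{31}{9}\right)^{2} = \frac{961}{81}$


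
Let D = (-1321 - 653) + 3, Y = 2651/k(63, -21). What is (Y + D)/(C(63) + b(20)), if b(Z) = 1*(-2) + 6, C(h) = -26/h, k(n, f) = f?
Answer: -66063/113 ≈ -584.63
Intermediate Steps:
Y = -2651/21 (Y = 2651/(-21) = 2651*(-1/21) = -2651/21 ≈ -126.24)
b(Z) = 4 (b(Z) = -2 + 6 = 4)
D = -1971 (D = -1974 + 3 = -1971)
(Y + D)/(C(63) + b(20)) = (-2651/21 - 1971)/(-26/63 + 4) = -44042/(21*(-26*1/63 + 4)) = -44042/(21*(-26/63 + 4)) = -44042/(21*226/63) = -44042/21*63/226 = -66063/113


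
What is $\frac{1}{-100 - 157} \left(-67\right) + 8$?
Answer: $\frac{2123}{257} \approx 8.2607$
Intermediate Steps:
$\frac{1}{-100 - 157} \left(-67\right) + 8 = \frac{1}{-257} \left(-67\right) + 8 = \left(- \frac{1}{257}\right) \left(-67\right) + 8 = \frac{67}{257} + 8 = \frac{2123}{257}$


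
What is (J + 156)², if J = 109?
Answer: 70225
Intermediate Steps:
(J + 156)² = (109 + 156)² = 265² = 70225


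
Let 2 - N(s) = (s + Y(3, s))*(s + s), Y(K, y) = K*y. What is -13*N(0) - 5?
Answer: -31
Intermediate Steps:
N(s) = 2 - 8*s² (N(s) = 2 - (s + 3*s)*(s + s) = 2 - 4*s*2*s = 2 - 8*s²)
-13*N(0) - 5 = -13*(2 - 8*0²) - 5 = -13*(2 - 8*0) - 5 = -13*(2 + 0) - 5 = -13*2 - 5 = -26 - 5 = -31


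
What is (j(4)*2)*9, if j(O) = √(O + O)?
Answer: 36*√2 ≈ 50.912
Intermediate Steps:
j(O) = √2*√O (j(O) = √(2*O) = √2*√O)
(j(4)*2)*9 = ((√2*√4)*2)*9 = ((√2*2)*2)*9 = ((2*√2)*2)*9 = (4*√2)*9 = 36*√2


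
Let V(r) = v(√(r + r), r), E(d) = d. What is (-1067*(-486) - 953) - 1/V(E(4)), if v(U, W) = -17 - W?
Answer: 10869790/21 ≈ 5.1761e+5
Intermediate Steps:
V(r) = -17 - r
(-1067*(-486) - 953) - 1/V(E(4)) = (-1067*(-486) - 953) - 1/(-17 - 1*4) = (518562 - 953) - 1/(-17 - 4) = 517609 - 1/(-21) = 517609 - 1*(-1/21) = 517609 + 1/21 = 10869790/21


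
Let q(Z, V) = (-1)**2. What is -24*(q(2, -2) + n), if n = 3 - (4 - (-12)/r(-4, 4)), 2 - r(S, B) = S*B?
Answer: 16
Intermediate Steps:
q(Z, V) = 1
r(S, B) = 2 - B*S (r(S, B) = 2 - S*B = 2 - B*S)
n = -5/3 (n = 3 - (4 - (-12)/(2 - 1*4*(-4))) = 3 - (4 - (-12)/(2 + 16)) = 3 - (4 - (-12)/18) = 3 - (4 - 3*(-2/9)) = 3 - (4 + 2/3) = 3 - 1*14/3 = 3 - 14/3 = -5/3 ≈ -1.6667)
-24*(q(2, -2) + n) = -24*(1 - 5/3) = -24*(-2/3) = 16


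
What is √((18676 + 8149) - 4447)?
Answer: √22378 ≈ 149.59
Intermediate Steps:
√((18676 + 8149) - 4447) = √(26825 - 4447) = √22378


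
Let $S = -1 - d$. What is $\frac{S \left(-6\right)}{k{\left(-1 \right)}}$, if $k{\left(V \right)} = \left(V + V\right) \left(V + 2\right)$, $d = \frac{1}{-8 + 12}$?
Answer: $- \frac{15}{4} \approx -3.75$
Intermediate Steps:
$d = \frac{1}{4} \approx 0.25$
$S = - \frac{5}{4}$ ($S = -1 - \frac{1}{4} = - \frac{5}{4} \approx -1.25$)
$k{\left(V \right)} = 2 V \left(2 + V\right)$
$\frac{S \left(-6\right)}{k{\left(-1 \right)}} = \frac{\left(- \frac{5}{4}\right) \left(-6\right)}{2 \left(-1\right) \left(2 - 1\right)} = \frac{1}{2 \left(-1\right) 1} \cdot \frac{15}{2} = \frac{1}{-2} \cdot \frac{15}{2} = \left(- \frac{1}{2}\right) \frac{15}{2} = - \frac{15}{4}$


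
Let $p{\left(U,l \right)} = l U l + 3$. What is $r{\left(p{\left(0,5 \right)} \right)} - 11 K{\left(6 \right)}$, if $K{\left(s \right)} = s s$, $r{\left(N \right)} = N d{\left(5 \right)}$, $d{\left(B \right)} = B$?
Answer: $-381$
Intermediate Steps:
$p{\left(U,l \right)} = 3 + U l^{2}$ ($p{\left(U,l \right)} = U l l + 3 = U l^{2} + 3 = 3 + U l^{2}$)
$r{\left(N \right)} = 5 N$ ($r{\left(N \right)} = N 5 = 5 N$)
$K{\left(s \right)} = s^{2}$
$r{\left(p{\left(0,5 \right)} \right)} - 11 K{\left(6 \right)} = 5 \left(3 + 0 \cdot 5^{2}\right) - 11 \cdot 6^{2} = 5 \left(3 + 0 \cdot 25\right) - 396 = 5 \left(3 + 0\right) - 396 = 5 \cdot 3 - 396 = 15 - 396 = -381$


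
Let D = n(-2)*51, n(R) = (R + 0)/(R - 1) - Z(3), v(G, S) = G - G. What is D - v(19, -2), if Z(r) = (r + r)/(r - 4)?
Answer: 340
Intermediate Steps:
Z(r) = 2*r/(-4 + r) (Z(r) = (2*r)/(-4 + r) = 2*r/(-4 + r))
v(G, S) = 0
n(R) = 6 + R/(-1 + R) (n(R) = (R + 0)/(R - 1) - 2*3/(-4 + 3) = R/(-1 + R) - 2*3/(-1) = R/(-1 + R) - 2*3*(-1) = R/(-1 + R) - 1*(-6) = R/(-1 + R) + 6 = 6 + R/(-1 + R))
D = 340 (D = ((-6 + 7*(-2))/(-1 - 2))*51 = ((-6 - 14)/(-3))*51 = -⅓*(-20)*51 = (20/3)*51 = 340)
D - v(19, -2) = 340 - 1*0 = 340 + 0 = 340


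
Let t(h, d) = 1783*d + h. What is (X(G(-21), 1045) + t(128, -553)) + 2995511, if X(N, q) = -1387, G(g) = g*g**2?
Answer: 2008253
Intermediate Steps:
t(h, d) = h + 1783*d
G(g) = g**3
(X(G(-21), 1045) + t(128, -553)) + 2995511 = (-1387 + (128 + 1783*(-553))) + 2995511 = (-1387 + (128 - 985999)) + 2995511 = (-1387 - 985871) + 2995511 = -987258 + 2995511 = 2008253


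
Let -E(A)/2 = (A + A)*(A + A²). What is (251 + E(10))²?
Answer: 17214201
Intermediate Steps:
E(A) = -4*A*(A + A²) (E(A) = -2*(A + A)*(A + A²) = -2*2*A*(A + A²) = -4*A*(A + A²))
(251 + E(10))² = (251 + 4*10²*(-1 - 1*10))² = (251 + 4*100*(-1 - 10))² = (251 + 4*100*(-11))² = (251 - 4400)² = (-4149)² = 17214201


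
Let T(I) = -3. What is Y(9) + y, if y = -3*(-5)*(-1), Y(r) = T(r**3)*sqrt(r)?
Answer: -24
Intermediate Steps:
Y(r) = -3*sqrt(r)
y = -15 (y = 15*(-1) = -15)
Y(9) + y = -3*sqrt(9) - 15 = -3*3 - 15 = -9 - 15 = -24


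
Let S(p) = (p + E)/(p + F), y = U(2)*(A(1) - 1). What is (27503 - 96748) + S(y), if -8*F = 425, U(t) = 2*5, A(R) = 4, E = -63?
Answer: -12810061/185 ≈ -69244.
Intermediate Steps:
U(t) = 10
F = -425/8 (F = -⅛*425 = -425/8 ≈ -53.125)
y = 30 (y = 10*(4 - 1) = 10*3 = 30)
S(p) = (-63 + p)/(-425/8 + p) (S(p) = (p - 63)/(p - 425/8) = (-63 + p)/(-425/8 + p))
(27503 - 96748) + S(y) = (27503 - 96748) + 8*(-63 + 30)/(-425 + 8*30) = -69245 + 8*(-33)/(-425 + 240) = -69245 + 8*(-33)/(-185) = -69245 + 8*(-1/185)*(-33) = -69245 + 264/185 = -12810061/185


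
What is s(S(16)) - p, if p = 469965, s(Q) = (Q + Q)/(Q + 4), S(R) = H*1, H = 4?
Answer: -469964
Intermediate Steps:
S(R) = 4 (S(R) = 4*1 = 4)
s(Q) = 2*Q/(4 + Q) (s(Q) = (2*Q)/(4 + Q) = 2*Q/(4 + Q))
s(S(16)) - p = 2*4/(4 + 4) - 1*469965 = 2*4/8 - 469965 = 2*4*(⅛) - 469965 = 1 - 469965 = -469964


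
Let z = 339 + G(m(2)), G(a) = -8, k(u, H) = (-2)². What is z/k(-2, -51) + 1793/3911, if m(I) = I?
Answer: 1301713/15644 ≈ 83.208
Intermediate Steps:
k(u, H) = 4
z = 331 (z = 339 - 8 = 331)
z/k(-2, -51) + 1793/3911 = 331/4 + 1793/3911 = 1301713/15644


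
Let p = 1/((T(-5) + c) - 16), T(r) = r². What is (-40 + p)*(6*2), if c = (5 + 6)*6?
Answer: -11996/25 ≈ -479.84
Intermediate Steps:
c = 66 (c = 11*6 = 66)
p = 1/75 (p = 1/(((-5)² + 66) - 16) = 1/((25 + 66) - 16) = 1/(91 - 16) = 1/75 ≈ 0.013333)
(-40 + p)*(6*2) = (-40 + 1/75)*(6*2) = -2999/75*12 = -11996/25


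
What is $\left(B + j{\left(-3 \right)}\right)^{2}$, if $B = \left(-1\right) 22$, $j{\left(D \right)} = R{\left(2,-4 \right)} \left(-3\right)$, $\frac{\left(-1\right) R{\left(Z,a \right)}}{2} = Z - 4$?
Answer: $1156$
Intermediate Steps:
$R{\left(Z,a \right)} = 8 - 2 Z$ ($R{\left(Z,a \right)} = - 2 \left(Z - 4\right) = - 2 \left(-4 + Z\right) = 8 - 2 Z$)
$j{\left(D \right)} = -12$ ($j{\left(D \right)} = \left(8 - 4\right) \left(-3\right) = 4 \left(-3\right) = -12$)
$B = -22$
$\left(B + j{\left(-3 \right)}\right)^{2} = \left(-22 - 12\right)^{2} = \left(-34\right)^{2} = 1156$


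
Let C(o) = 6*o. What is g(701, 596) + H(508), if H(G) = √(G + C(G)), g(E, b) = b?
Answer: 596 + 2*√889 ≈ 655.63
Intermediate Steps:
H(G) = √7*√G (H(G) = √(G + 6*G) = √(7*G) = √7*√G)
g(701, 596) + H(508) = 596 + √7*√508 = 596 + √7*(2*√127) = 596 + 2*√889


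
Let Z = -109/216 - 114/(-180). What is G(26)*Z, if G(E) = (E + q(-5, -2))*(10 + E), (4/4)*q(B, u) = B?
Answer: 973/10 ≈ 97.300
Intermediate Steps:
q(B, u) = B
Z = 139/1080 (Z = -109*1/216 - 114*(-1/180) = -109/216 + 19/30 = 139/1080 ≈ 0.12870)
G(E) = (-5 + E)*(10 + E) (G(E) = (E - 5)*(10 + E) = (-5 + E)*(10 + E))
G(26)*Z = (-50 + 26² + 5*26)*(139/1080) = (-50 + 676 + 130)*(139/1080) = 756*(139/1080) = 973/10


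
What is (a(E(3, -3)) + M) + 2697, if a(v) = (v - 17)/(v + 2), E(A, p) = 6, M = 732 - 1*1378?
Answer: 16397/8 ≈ 2049.6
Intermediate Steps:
M = -646 (M = 732 - 1378 = -646)
a(v) = (-17 + v)/(2 + v)
(a(E(3, -3)) + M) + 2697 = ((-17 + 6)/(2 + 6) - 646) + 2697 = (-11/8 - 646) + 2697 = -5179/8 + 2697 = 16397/8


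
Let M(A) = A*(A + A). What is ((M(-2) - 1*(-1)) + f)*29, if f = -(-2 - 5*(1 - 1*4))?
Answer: -116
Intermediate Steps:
M(A) = 2*A² (M(A) = A*(2*A) = 2*A²)
f = -13 (f = -(-2 - 5*(1 - 4)) = -(-2 - 5*(-3)) = -(-2 + 15) = -1*13 = -13)
((M(-2) - 1*(-1)) + f)*29 = ((2*(-2)² - 1*(-1)) - 13)*29 = ((2*4 + 1) - 13)*29 = ((8 + 1) - 13)*29 = (9 - 13)*29 = -4*29 = -116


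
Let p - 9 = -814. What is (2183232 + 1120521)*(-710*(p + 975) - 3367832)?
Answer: -11525248060596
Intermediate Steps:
p = -805 (p = 9 - 814 = -805)
(2183232 + 1120521)*(-710*(p + 975) - 3367832) = (2183232 + 1120521)*(-710*(-805 + 975) - 3367832) = 3303753*(-710*170 - 3367832) = 3303753*(-120700 - 3367832) = 3303753*(-3488532) = -11525248060596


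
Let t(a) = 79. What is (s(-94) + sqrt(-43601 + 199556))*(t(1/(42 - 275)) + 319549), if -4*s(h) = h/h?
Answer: -79907 + 319628*sqrt(155955) ≈ 1.2614e+8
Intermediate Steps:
s(h) = -1/4 (s(h) = -h/(4*h) = -1/4*1 = -1/4)
(s(-94) + sqrt(-43601 + 199556))*(t(1/(42 - 275)) + 319549) = (-1/4 + sqrt(-43601 + 199556))*(79 + 319549) = (-1/4 + sqrt(155955))*319628 = -79907 + 319628*sqrt(155955)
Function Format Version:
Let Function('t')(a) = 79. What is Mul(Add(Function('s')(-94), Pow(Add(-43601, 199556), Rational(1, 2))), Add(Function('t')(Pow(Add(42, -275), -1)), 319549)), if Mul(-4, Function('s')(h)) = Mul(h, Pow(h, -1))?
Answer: Add(-79907, Mul(319628, Pow(155955, Rational(1, 2)))) ≈ 1.2614e+8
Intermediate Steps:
Function('s')(h) = Rational(-1, 4) (Function('s')(h) = Mul(Rational(-1, 4), Mul(h, Pow(h, -1))) = Mul(Rational(-1, 4), 1) = Rational(-1, 4))
Mul(Add(Function('s')(-94), Pow(Add(-43601, 199556), Rational(1, 2))), Add(Function('t')(Pow(Add(42, -275), -1)), 319549)) = Mul(Add(Rational(-1, 4), Pow(Add(-43601, 199556), Rational(1, 2))), Add(79, 319549)) = Mul(Add(Rational(-1, 4), Pow(155955, Rational(1, 2))), 319628) = Add(-79907, Mul(319628, Pow(155955, Rational(1, 2))))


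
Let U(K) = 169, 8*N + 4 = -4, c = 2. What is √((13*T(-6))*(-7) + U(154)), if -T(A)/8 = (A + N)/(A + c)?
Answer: √1443 ≈ 37.987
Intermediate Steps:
N = -1 (N = -½ + (⅛)*(-4) = -½ - ½ = -1)
T(A) = -8*(-1 + A)/(2 + A) (T(A) = -8*(A - 1)/(A + 2) = -8*(-1 + A)/(2 + A))
√((13*T(-6))*(-7) + U(154)) = √((13*(8*(1 - 1*(-6))/(2 - 6)))*(-7) + 169) = √((13*(8*(1 + 6)/(-4)))*(-7) + 169) = √((13*(8*(-¼)*7))*(-7) + 169) = √((13*(-14))*(-7) + 169) = √(-182*(-7) + 169) = √(1274 + 169) = √1443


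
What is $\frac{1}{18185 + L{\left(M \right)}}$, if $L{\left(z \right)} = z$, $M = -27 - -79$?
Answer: $\frac{1}{18237} \approx 5.4834 \cdot 10^{-5}$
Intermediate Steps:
$M = 52$ ($M = -27 + 79 = 52$)
$\frac{1}{18185 + L{\left(M \right)}} = \frac{1}{18185 + 52} = \frac{1}{18237}$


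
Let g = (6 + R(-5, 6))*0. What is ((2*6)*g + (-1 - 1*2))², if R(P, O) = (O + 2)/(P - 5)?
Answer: 9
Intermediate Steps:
R(P, O) = (2 + O)/(-5 + P)
g = 0 (g = (6 + (2 + 6)/(-5 - 5))*0 = (6 + 8/(-10))*0 = (6 - ⅒*8)*0 = (6 - ⅘)*0 = (26/5)*0 = 0)
((2*6)*g + (-1 - 1*2))² = ((2*6)*0 + (-1 - 1*2))² = (12*0 + (-1 - 2))² = (0 - 3)² = (-3)² = 9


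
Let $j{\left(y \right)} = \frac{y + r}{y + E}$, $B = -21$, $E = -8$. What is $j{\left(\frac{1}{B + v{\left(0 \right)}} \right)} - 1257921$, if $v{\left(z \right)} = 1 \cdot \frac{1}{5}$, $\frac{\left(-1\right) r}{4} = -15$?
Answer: $- \frac{1052886112}{837} \approx -1.2579 \cdot 10^{6}$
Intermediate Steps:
$r = 60$ ($r = \left(-4\right) \left(-15\right) = 60$)
$v{\left(z \right)} = \frac{1}{5}$ ($v{\left(z \right)} = 1 \cdot \frac{1}{5} = \frac{1}{5}$)
$j{\left(y \right)} = \frac{60 + y}{-8 + y}$ ($j{\left(y \right)} = \frac{y + 60}{y - 8} = \frac{60 + y}{-8 + y}$)
$j{\left(\frac{1}{B + v{\left(0 \right)}} \right)} - 1257921 = \frac{60 + \frac{1}{-21 + \frac{1}{5}}}{-8 + \frac{1}{-21 + \frac{1}{5}}} - 1257921 = \frac{60 + \frac{1}{- \frac{104}{5}}}{-8 + \frac{1}{- \frac{104}{5}}} - 1257921 = \frac{60 - \frac{5}{104}}{-8 - \frac{5}{104}} - 1257921 = \frac{1}{- \frac{837}{104}} \cdot \frac{6235}{104} - 1257921 = \left(- \frac{104}{837}\right) \frac{6235}{104} - 1257921 = - \frac{6235}{837} - 1257921 = - \frac{1052886112}{837}$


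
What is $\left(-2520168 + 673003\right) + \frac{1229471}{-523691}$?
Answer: $- \frac{967344915486}{523691} \approx -1.8472 \cdot 10^{6}$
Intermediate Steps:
$\left(-2520168 + 673003\right) + \frac{1229471}{-523691} = -1847165 + 1229471 \left(- \frac{1}{523691}\right) = -1847165 - \frac{1229471}{523691} = - \frac{967344915486}{523691}$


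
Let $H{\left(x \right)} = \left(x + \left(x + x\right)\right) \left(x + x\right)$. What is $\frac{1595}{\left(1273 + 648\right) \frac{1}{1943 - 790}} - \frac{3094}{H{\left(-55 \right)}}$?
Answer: $\frac{16686270838}{17433075} \approx 957.16$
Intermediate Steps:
$H{\left(x \right)} = 6 x^{2}$ ($H{\left(x \right)} = \left(x + 2 x\right) 2 x = 3 x 2 x = 6 x^{2}$)
$\frac{1595}{\left(1273 + 648\right) \frac{1}{1943 - 790}} - \frac{3094}{H{\left(-55 \right)}} = \frac{1595}{\left(1273 + 648\right) \frac{1}{1943 - 790}} - \frac{3094}{6 \left(-55\right)^{2}} = \frac{1595}{1921 \cdot \frac{1}{1153}} - \frac{3094}{6 \cdot 3025} = \frac{1595}{1921 \cdot \frac{1}{1153}} - \frac{3094}{18150} = \frac{1595}{\frac{1921}{1153}} - \frac{1547}{9075} = 1595 \cdot \frac{1153}{1921} - \frac{1547}{9075} = \frac{1839035}{1921} - \frac{1547}{9075} = \frac{16686270838}{17433075}$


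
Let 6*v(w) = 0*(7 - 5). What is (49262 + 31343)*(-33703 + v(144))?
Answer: -2716630315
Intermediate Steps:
v(w) = 0 (v(w) = (0*(7 - 5))/6 = (0*2)/6 = (1/6)*0 = 0)
(49262 + 31343)*(-33703 + v(144)) = (49262 + 31343)*(-33703 + 0) = 80605*(-33703) = -2716630315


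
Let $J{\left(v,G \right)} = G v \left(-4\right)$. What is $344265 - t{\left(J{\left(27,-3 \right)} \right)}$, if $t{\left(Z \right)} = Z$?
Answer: $343941$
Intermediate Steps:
$J{\left(v,G \right)} = - 4 G v$
$344265 - t{\left(J{\left(27,-3 \right)} \right)} = 344265 - \left(-4\right) \left(-3\right) 27 = 344265 - 324 = 343941$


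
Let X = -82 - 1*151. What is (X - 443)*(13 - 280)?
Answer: 180492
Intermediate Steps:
X = -233 (X = -82 - 151 = -233)
(X - 443)*(13 - 280) = (-233 - 443)*(13 - 280) = -676*(-267) = 180492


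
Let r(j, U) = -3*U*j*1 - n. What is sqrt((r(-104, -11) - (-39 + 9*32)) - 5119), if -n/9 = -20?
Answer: 2*I*sqrt(2245) ≈ 94.763*I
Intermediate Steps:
n = 180 (n = -9*(-20) = 180)
r(j, U) = -180 - 3*U*j (r(j, U) = -3*U*j*1 - 1*180 = -3*U*j*1 - 180 = -3*U*j - 180 = -180 - 3*U*j)
sqrt((r(-104, -11) - (-39 + 9*32)) - 5119) = sqrt(((-180 - 3*(-11)*(-104)) - (-39 + 9*32)) - 5119) = sqrt(((-180 - 3432) - (-39 + 288)) - 5119) = sqrt((-3612 - 1*249) - 5119) = sqrt((-3612 - 249) - 5119) = sqrt(-3861 - 5119) = sqrt(-8980) = 2*I*sqrt(2245)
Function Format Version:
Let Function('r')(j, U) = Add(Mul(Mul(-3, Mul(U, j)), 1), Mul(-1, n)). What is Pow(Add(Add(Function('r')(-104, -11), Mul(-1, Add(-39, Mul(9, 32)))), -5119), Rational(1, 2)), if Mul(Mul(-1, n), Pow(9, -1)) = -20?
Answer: Mul(2, I, Pow(2245, Rational(1, 2))) ≈ Mul(94.763, I)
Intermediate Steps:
n = 180 (n = Mul(-9, -20) = 180)
Function('r')(j, U) = Add(-180, Mul(-3, U, j)) (Function('r')(j, U) = Add(Mul(Mul(-3, Mul(U, j)), 1), Mul(-1, 180)) = Add(Mul(Mul(-3, U, j), 1), -180) = Add(Mul(-3, U, j), -180) = Add(-180, Mul(-3, U, j)))
Pow(Add(Add(Function('r')(-104, -11), Mul(-1, Add(-39, Mul(9, 32)))), -5119), Rational(1, 2)) = Pow(Add(Add(Add(-180, Mul(-3, -11, -104)), Mul(-1, Add(-39, Mul(9, 32)))), -5119), Rational(1, 2)) = Pow(Add(Add(Add(-180, -3432), Mul(-1, Add(-39, 288))), -5119), Rational(1, 2)) = Pow(Add(Add(-3612, Mul(-1, 249)), -5119), Rational(1, 2)) = Pow(Add(Add(-3612, -249), -5119), Rational(1, 2)) = Pow(Add(-3861, -5119), Rational(1, 2)) = Pow(-8980, Rational(1, 2)) = Mul(2, I, Pow(2245, Rational(1, 2)))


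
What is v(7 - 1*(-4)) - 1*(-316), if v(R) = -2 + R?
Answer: 325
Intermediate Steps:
v(7 - 1*(-4)) - 1*(-316) = (-2 + (7 - 1*(-4))) - 1*(-316) = (-2 + (7 + 4)) + 316 = (-2 + 11) + 316 = 9 + 316 = 325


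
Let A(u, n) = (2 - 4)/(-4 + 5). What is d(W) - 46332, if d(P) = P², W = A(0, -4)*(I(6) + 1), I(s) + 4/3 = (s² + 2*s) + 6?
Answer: -313304/9 ≈ -34812.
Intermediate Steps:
A(u, n) = -2 (A(u, n) = -2/1 = -2*1 = -2)
I(s) = 14/3 + s² + 2*s (I(s) = -4/3 + ((s² + 2*s) + 6) = -4/3 + (6 + s² + 2*s) = 14/3 + s² + 2*s)
W = -322/3 (W = -2*((14/3 + 6² + 2*6) + 1) = -2*((14/3 + 36 + 12) + 1) = -2*(158/3 + 1) = -2*161/3 = -322/3 ≈ -107.33)
d(W) - 46332 = (-322/3)² - 46332 = 103684/9 - 46332 = -313304/9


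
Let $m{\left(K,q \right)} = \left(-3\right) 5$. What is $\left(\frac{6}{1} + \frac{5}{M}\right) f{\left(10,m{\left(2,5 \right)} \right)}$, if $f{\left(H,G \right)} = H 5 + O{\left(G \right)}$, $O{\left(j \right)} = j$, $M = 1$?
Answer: $385$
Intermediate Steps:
$m{\left(K,q \right)} = -15$
$f{\left(H,G \right)} = G + 5 H$ ($f{\left(H,G \right)} = H 5 + G = 5 H + G = G + 5 H$)
$\left(\frac{6}{1} + \frac{5}{M}\right) f{\left(10,m{\left(2,5 \right)} \right)} = \left(\frac{6}{1} + \frac{5}{1}\right) \left(-15 + 5 \cdot 10\right) = \left(6 \cdot 1 + 5 \cdot 1\right) \left(-15 + 50\right) = \left(6 + 5\right) 35 = 11 \cdot 35 = 385$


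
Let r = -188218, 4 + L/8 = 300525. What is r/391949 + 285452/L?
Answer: -85156266669/235577810858 ≈ -0.36148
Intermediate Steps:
L = 2404168 (L = -32 + 8*300525 = -32 + 2404200 = 2404168)
r/391949 + 285452/L = -188218/391949 + 285452/2404168 = -188218*1/391949 + 285452*(1/2404168) = -188218/391949 + 71363/601042 = -85156266669/235577810858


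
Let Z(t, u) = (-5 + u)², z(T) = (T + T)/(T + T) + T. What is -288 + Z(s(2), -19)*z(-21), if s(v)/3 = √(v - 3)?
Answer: -11808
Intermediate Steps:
s(v) = 3*√(-3 + v) (s(v) = 3*√(v - 3) = 3*√(-3 + v))
z(T) = 1 + T (z(T) = (2*T)/((2*T)) + T = (2*T)*(1/(2*T)) + T = 1 + T)
-288 + Z(s(2), -19)*z(-21) = -288 + (-5 - 19)²*(1 - 21) = -288 + (-24)²*(-20) = -288 + 576*(-20) = -288 - 11520 = -11808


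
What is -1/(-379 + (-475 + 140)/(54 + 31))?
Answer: 17/6510 ≈ 0.0026114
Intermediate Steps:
-1/(-379 + (-475 + 140)/(54 + 31)) = -1/(-379 - 335/85) = -1/(-379 - 335*1/85) = -1/(-379 - 67/17) = -1/(-6510/17) = -1*(-17/6510) = 17/6510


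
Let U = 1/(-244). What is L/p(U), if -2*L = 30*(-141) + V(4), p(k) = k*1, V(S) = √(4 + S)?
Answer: -516060 + 244*√2 ≈ -5.1572e+5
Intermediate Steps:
U = -1/244 ≈ -0.0040984
p(k) = k
L = 2115 - √2 (L = -(30*(-141) + √(4 + 4))/2 = -(-4230 + √8)/2 = -(-4230 + 2*√2)/2 = 2115 - √2 ≈ 2113.6)
L/p(U) = (2115 - √2)/(-1/244) = (2115 - √2)*(-244) = -516060 + 244*√2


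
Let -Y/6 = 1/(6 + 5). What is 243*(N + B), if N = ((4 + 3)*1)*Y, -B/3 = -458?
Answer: 3662496/11 ≈ 3.3295e+5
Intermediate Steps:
Y = -6/11 (Y = -6/(6 + 5) = -6/11 ≈ -0.54545)
B = 1374 (B = -3*(-458) = 1374)
N = -42/11 (N = ((4 + 3)*1)*(-6/11) = (7*1)*(-6/11) = 7*(-6/11) = -42/11 ≈ -3.8182)
243*(N + B) = 243*(-42/11 + 1374) = 243*(15072/11) = 3662496/11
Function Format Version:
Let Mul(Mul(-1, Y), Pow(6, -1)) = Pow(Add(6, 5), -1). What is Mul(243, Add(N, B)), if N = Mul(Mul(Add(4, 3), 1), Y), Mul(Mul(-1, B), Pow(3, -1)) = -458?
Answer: Rational(3662496, 11) ≈ 3.3295e+5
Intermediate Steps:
Y = Rational(-6, 11) (Y = Mul(-6, Pow(Add(6, 5), -1)) = Mul(-6, Pow(11, -1)) = Mul(-6, Rational(1, 11)) = Rational(-6, 11) ≈ -0.54545)
B = 1374 (B = Mul(-3, -458) = 1374)
N = Rational(-42, 11) (N = Mul(Mul(Add(4, 3), 1), Rational(-6, 11)) = Mul(Mul(7, 1), Rational(-6, 11)) = Mul(7, Rational(-6, 11)) = Rational(-42, 11) ≈ -3.8182)
Mul(243, Add(N, B)) = Mul(243, Add(Rational(-42, 11), 1374)) = Mul(243, Rational(15072, 11)) = Rational(3662496, 11)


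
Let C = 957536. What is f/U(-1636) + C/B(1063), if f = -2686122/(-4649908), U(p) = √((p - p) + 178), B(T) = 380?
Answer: 239384/95 + 1343061*√178/413841812 ≈ 2519.9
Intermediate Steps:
U(p) = √178 (U(p) = √(0 + 178) = √178)
f = 1343061/2324954 (f = -2686122*(-1/4649908) = 1343061/2324954 ≈ 0.57767)
f/U(-1636) + C/B(1063) = 1343061/(2324954*(√178)) + 957536/380 = 1343061*(√178/178)/2324954 + 957536*(1/380) = 1343061*√178/413841812 + 239384/95 = 239384/95 + 1343061*√178/413841812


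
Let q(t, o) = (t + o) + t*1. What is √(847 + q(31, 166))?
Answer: 5*√43 ≈ 32.787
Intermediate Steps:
q(t, o) = o + 2*t (q(t, o) = (o + t) + t = o + 2*t)
√(847 + q(31, 166)) = √(847 + (166 + 2*31)) = √(847 + (166 + 62)) = √(847 + 228) = √1075 = 5*√43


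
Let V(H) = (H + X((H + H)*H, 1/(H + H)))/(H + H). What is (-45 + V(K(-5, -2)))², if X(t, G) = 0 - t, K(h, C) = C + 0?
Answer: 7225/4 ≈ 1806.3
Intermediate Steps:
K(h, C) = C
X(t, G) = -t
V(H) = (H - 2*H²)/(2*H) (V(H) = (H - (H + H)*H)/(H + H) = (H - 2*H*H)/((2*H)) = (H - 2*H²)*(1/(2*H)) = (H - 2*H²)/(2*H))
(-45 + V(K(-5, -2)))² = (-45 + (½ - 1*(-2)))² = (-45 + (½ + 2))² = (-45 + 5/2)² = (-85/2)² = 7225/4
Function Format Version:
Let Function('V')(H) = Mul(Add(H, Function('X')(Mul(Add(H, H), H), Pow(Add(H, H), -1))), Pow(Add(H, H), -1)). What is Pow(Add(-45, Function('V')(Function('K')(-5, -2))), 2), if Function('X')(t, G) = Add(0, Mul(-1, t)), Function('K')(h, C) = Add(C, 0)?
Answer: Rational(7225, 4) ≈ 1806.3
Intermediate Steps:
Function('K')(h, C) = C
Function('X')(t, G) = Mul(-1, t)
Function('V')(H) = Mul(Rational(1, 2), Pow(H, -1), Add(H, Mul(-2, Pow(H, 2)))) (Function('V')(H) = Mul(Add(H, Mul(-1, Mul(Add(H, H), H))), Pow(Add(H, H), -1)) = Mul(Add(H, Mul(-1, Mul(Mul(2, H), H))), Pow(Mul(2, H), -1)) = Mul(Add(H, Mul(-1, Mul(2, Pow(H, 2)))), Mul(Rational(1, 2), Pow(H, -1))) = Mul(Add(H, Mul(-2, Pow(H, 2))), Mul(Rational(1, 2), Pow(H, -1))) = Mul(Rational(1, 2), Pow(H, -1), Add(H, Mul(-2, Pow(H, 2)))))
Pow(Add(-45, Function('V')(Function('K')(-5, -2))), 2) = Pow(Add(-45, Add(Rational(1, 2), Mul(-1, -2))), 2) = Pow(Add(-45, Add(Rational(1, 2), 2)), 2) = Pow(Add(-45, Rational(5, 2)), 2) = Pow(Rational(-85, 2), 2) = Rational(7225, 4)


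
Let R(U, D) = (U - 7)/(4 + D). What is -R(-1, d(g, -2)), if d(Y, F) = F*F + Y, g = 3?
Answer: 8/11 ≈ 0.72727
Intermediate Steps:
d(Y, F) = Y + F² (d(Y, F) = F² + Y = Y + F²)
R(U, D) = (-7 + U)/(4 + D)
-R(-1, d(g, -2)) = -(-7 - 1)/(4 + (3 + (-2)²)) = -(-8)/(4 + (3 + 4)) = -(-8)/(4 + 7) = -(-8)/11 = -1*(-8/11) = 8/11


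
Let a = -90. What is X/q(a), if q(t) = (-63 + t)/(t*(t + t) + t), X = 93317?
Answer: -167037430/17 ≈ -9.8257e+6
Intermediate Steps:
q(t) = (-63 + t)/(t + 2*t**2) (q(t) = (-63 + t)/(t*(2*t) + t) = (-63 + t)/(2*t**2 + t) = (-63 + t)/(t + 2*t**2))
X/q(a) = 93317/(((-63 - 90)/((-90)*(1 + 2*(-90))))) = 93317/((-1/90*(-153)/(1 - 180))) = 93317/((-1/90*(-153)/(-179))) = 93317/((-1/90*(-1/179)*(-153))) = 93317/(-17/1790) = 93317*(-1790/17) = -167037430/17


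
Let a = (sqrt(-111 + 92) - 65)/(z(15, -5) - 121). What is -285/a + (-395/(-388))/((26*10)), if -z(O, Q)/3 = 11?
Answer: (-885519505*I + 79*sqrt(19))/(20176*(sqrt(19) + 65*I)) ≈ -672.2 - 45.078*I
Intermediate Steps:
z(O, Q) = -33 (z(O, Q) = -3*11 = -33)
a = 65/154 - I*sqrt(19)/154 (a = (sqrt(-111 + 92) - 65)/(-33 - 121) = (sqrt(-19) - 65)/(-154) = (I*sqrt(19) - 65)*(-1/154) = (-65 + I*sqrt(19))*(-1/154) = 65/154 - I*sqrt(19)/154 ≈ 0.42208 - 0.028305*I)
-285/a + (-395/(-388))/((26*10)) = -285/(65/154 - I*sqrt(19)/154) + (-395/(-388))/((26*10)) = -285/(65/154 - I*sqrt(19)/154) - 395*(-1/388)/260 = -285/(65/154 - I*sqrt(19)/154) + (395/388)*(1/260) = -285/(65/154 - I*sqrt(19)/154) + 79/20176 = 79/20176 - 285/(65/154 - I*sqrt(19)/154)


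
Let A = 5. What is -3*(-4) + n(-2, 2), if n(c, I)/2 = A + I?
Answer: 26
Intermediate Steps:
n(c, I) = 10 + 2*I (n(c, I) = 2*(5 + I) = 10 + 2*I)
-3*(-4) + n(-2, 2) = -3*(-4) + (10 + 2*2) = 12 + (10 + 4) = 12 + 14 = 26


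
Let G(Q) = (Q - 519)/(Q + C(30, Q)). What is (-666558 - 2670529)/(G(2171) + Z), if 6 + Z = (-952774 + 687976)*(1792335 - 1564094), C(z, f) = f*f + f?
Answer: 15742984900721/285120150662575240 ≈ 5.5215e-5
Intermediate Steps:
C(z, f) = f + f² (C(z, f) = f² + f = f + f²)
G(Q) = (-519 + Q)/(Q + Q*(1 + Q)) (G(Q) = (Q - 519)/(Q + Q*(1 + Q)) = (-519 + Q)/(Q + Q*(1 + Q)))
Z = -60437760324 (Z = -6 + (-952774 + 687976)*(1792335 - 1564094) = -6 - 264798*228241 = -6 - 60437760318 = -60437760324)
(-666558 - 2670529)/(G(2171) + Z) = (-666558 - 2670529)/((-519 + 2171)/(2171*(2 + 2171)) - 60437760324) = -3337087/((1/2171)*1652/2173 - 60437760324) = -3337087/((1/2171)*(1/2173)*1652 - 60437760324) = -3337087/(1652/4717583 - 60437760324) = -3337087/(-285120150662575240/4717583) = -3337087*(-4717583/285120150662575240) = 15742984900721/285120150662575240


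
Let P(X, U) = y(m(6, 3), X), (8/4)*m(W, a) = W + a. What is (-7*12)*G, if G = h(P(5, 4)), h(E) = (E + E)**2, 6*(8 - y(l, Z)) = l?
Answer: -17661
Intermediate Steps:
m(W, a) = W/2 + a/2 (m(W, a) = (W + a)/2 = W/2 + a/2)
y(l, Z) = 8 - l/6
P(X, U) = 29/4 (P(X, U) = 8 - ((1/2)*6 + (1/2)*3)/6 = 8 - (3 + 3/2)/6 = 8 - 1/6*9/2 = 8 - 3/4 = 29/4)
h(E) = 4*E**2 (h(E) = (2*E)**2 = 4*E**2)
G = 841/4 (G = 4*(29/4)**2 = 4*(841/16) = 841/4 ≈ 210.25)
(-7*12)*G = -7*12*(841/4) = -84*841/4 = -17661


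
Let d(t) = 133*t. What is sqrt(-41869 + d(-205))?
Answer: I*sqrt(69134) ≈ 262.93*I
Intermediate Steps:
sqrt(-41869 + d(-205)) = sqrt(-41869 + 133*(-205)) = sqrt(-41869 - 27265) = sqrt(-69134) = I*sqrt(69134)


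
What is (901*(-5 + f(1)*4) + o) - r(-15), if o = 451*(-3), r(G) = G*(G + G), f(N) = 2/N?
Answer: 900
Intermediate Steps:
r(G) = 2*G² (r(G) = G*(2*G) = 2*G²)
o = -1353
(901*(-5 + f(1)*4) + o) - r(-15) = (901*(-5 + (2/1)*4) - 1353) - 2*(-15)² = (901*(-5 + (2*1)*4) - 1353) - 2*225 = (901*(-5 + 2*4) - 1353) - 1*450 = (901*(-5 + 8) - 1353) - 450 = (901*3 - 1353) - 450 = (2703 - 1353) - 450 = 1350 - 450 = 900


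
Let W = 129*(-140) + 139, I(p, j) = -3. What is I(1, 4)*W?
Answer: 53763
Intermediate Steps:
W = -17921 (W = -18060 + 139 = -17921)
I(1, 4)*W = -3*(-17921) = 53763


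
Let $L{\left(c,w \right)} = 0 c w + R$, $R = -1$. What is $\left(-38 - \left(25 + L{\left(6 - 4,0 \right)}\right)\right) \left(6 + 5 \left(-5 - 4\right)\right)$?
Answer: $2418$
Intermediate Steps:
$L{\left(c,w \right)} = -1$ ($L{\left(c,w \right)} = 0 c w - 1 = 0 w - 1 = 0 - 1 = -1$)
$\left(-38 - \left(25 + L{\left(6 - 4,0 \right)}\right)\right) \left(6 + 5 \left(-5 - 4\right)\right) = \left(-38 - 24\right) \left(6 + 5 \left(-5 - 4\right)\right) = \left(-38 + \left(-25 + 1\right)\right) \left(6 + 5 \left(-9\right)\right) = \left(-38 - 24\right) \left(6 - 45\right) = \left(-62\right) \left(-39\right) = 2418$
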